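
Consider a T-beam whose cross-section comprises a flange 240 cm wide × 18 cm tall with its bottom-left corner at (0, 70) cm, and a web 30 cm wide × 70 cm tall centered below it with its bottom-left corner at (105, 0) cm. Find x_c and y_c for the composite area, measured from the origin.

x_c = 120.00 cm, y_c = 64.61 cm

web: A = 30 × 70 = 2100.00, centroid at (120.00, 35.00).
flange: A = 240 × 18 = 4320.00, centroid at (120.00, 79.00).
ΣA = 6420.00 cm², ΣAx_c = 770400.00 cm³, ΣAy_c = 414780.00 cm³.
x_c = 770400.00/6420.00 = 120.00 cm; y_c = 414780.00/6420.00 = 64.61 cm.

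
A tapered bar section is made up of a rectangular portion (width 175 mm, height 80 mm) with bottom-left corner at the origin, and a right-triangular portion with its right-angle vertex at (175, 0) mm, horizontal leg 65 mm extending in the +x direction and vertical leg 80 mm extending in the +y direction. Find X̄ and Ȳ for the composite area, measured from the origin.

Part | A | x̄ᵢ | ȳᵢ | A·x̄ᵢ | A·ȳᵢ
rectangular portion | 14000.00 | 87.50 | 40.00 | 1225000.00 | 560000.00
triangular portion | 2600.00 | 196.67 | 26.67 | 511333.33 | 69333.33
Σ | 16600.00 |  |  | 1736333.33 | 629333.33
X̄ = 1736333.33 / 16600.00 = 104.60 mm
Ȳ = 629333.33 / 16600.00 = 37.91 mm

X̄ = 104.60 mm, Ȳ = 37.91 mm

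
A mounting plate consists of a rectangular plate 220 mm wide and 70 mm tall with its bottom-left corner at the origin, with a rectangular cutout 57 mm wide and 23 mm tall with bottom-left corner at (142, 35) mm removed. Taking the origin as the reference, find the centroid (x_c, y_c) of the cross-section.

plate: A = 220 × 70 = 15400.00, centroid at (110.00, 35.00).
hole: A = −(57 × 23) = -1311.00, centroid at (170.50, 46.50).
ΣA = 14089.00 mm²
ΣAx_c = (15400.00)(110.00) + (-1311.00)(170.50) = 1470474.50 mm³
ΣAy_c = (15400.00)(35.00) + (-1311.00)(46.50) = 478038.50 mm³
x_c = 1470474.50 / 14089.00 = 104.37 mm
y_c = 478038.50 / 14089.00 = 33.93 mm

x_c = 104.37 mm, y_c = 33.93 mm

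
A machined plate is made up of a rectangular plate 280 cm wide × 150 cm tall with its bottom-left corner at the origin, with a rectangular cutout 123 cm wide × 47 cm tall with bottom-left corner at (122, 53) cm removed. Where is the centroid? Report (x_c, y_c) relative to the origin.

x_c = 133.06 cm, y_c = 74.76 cm

plate: A = 280 × 150 = 42000.00, centroid at (140.00, 75.00).
hole: A = −(123 × 47) = -5781.00, centroid at (183.50, 76.50).
ΣA = 36219.00 cm²
ΣAx_c = (42000.00)(140.00) + (-5781.00)(183.50) = 4819186.50 cm³
ΣAy_c = (42000.00)(75.00) + (-5781.00)(76.50) = 2707753.50 cm³
x_c = 4819186.50 / 36219.00 = 133.06 cm
y_c = 2707753.50 / 36219.00 = 74.76 cm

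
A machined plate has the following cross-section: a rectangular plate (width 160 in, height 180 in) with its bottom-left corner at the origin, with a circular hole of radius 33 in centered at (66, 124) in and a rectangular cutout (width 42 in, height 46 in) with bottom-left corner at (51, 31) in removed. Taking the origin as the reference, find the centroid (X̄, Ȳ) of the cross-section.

X̄ = 82.70 in, Ȳ = 88.01 in

plate: A = 160 × 180 = 28800.00, centroid at (80.00, 90.00).
hole 1: A = −π·33² = -3421.19, centroid at (66.00, 124.00).
hole 2: A = −(42 × 46) = -1932.00, centroid at (72.00, 54.00).
ΣA = 23446.81 in²
ΣAX̄ = (28800.00)(80.00) + (-3421.19)(66.00) + (-1932.00)(72.00) = 1939097.17 in³
ΣAȲ = (28800.00)(90.00) + (-3421.19)(124.00) + (-1932.00)(54.00) = 2063443.89 in³
X̄ = 1939097.17 / 23446.81 = 82.70 in
Ȳ = 2063443.89 / 23446.81 = 88.01 in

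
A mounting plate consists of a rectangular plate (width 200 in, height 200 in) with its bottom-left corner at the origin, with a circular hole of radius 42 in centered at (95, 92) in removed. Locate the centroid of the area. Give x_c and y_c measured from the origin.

Part | A | x̄ᵢ | ȳᵢ | A·x̄ᵢ | A·ȳᵢ
plate | 40000.00 | 100.00 | 100.00 | 4000000.00 | 4000000.00
hole | -5541.77 | 95.00 | 92.00 | -526468.10 | -509842.79
Σ | 34458.23 |  |  | 3473531.90 | 3490157.21
x_c = 3473531.90 / 34458.23 = 100.80 in
y_c = 3490157.21 / 34458.23 = 101.29 in

x_c = 100.80 in, y_c = 101.29 in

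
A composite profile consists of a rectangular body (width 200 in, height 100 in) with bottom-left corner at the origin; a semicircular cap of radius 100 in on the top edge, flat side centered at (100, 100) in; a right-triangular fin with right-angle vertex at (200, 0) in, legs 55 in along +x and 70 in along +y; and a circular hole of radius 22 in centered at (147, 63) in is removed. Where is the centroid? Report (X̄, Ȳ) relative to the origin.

X̄ = 104.33 in, Ȳ = 88.24 in

Part | A | x̄ᵢ | ȳᵢ | A·x̄ᵢ | A·ȳᵢ
rectangular body | 20000.00 | 100.00 | 50.00 | 2000000.00 | 1000000.00
semicircular top | 15707.96 | 100.00 | 142.44 | 1570796.33 | 2237462.99
triangular fin | 1925.00 | 218.33 | 23.33 | 420291.67 | 44916.67
hole | -1520.53 | 147.00 | 63.00 | -223518.03 | -95793.44
Σ | 36112.43 |  |  | 3767569.96 | 3186586.22
X̄ = 3767569.96 / 36112.43 = 104.33 in
Ȳ = 3186586.22 / 36112.43 = 88.24 in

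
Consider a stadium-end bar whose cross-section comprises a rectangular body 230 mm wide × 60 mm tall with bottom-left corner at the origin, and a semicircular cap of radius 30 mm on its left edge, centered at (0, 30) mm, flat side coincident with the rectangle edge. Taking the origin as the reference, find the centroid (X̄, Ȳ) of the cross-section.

rectangular body: A = 230 × 60 = 13800.00, centroid at (115.00, 30.00).
semicircular end: A = ½π·30² = 1413.72, centroid at (-12.73, 30.00).
ΣA = 15213.72 mm²
ΣAX̄ = (13800.00)(115.00) + (1413.72)(-12.73) = 1569000.00 mm³
ΣAȲ = (13800.00)(30.00) + (1413.72)(30.00) = 456411.50 mm³
X̄ = 1569000.00 / 15213.72 = 103.13 mm
Ȳ = 456411.50 / 15213.72 = 30.00 mm

X̄ = 103.13 mm, Ȳ = 30.00 mm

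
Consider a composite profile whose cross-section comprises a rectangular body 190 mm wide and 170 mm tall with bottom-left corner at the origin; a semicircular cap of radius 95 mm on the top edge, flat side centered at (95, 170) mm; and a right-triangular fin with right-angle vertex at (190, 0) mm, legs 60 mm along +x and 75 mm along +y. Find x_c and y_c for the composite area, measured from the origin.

rectangular body: A = 190 × 170 = 32300.00, centroid at (95.00, 85.00).
semicircular top: A = ½π·95² = 14176.44, centroid at (95.00, 210.32).
triangular fin: A = ½·60·75 = 2250.00, centroid at (210.00, 25.00).
ΣA = 48726.44 mm², ΣAx_c = 4887761.50 mm³, ΣAy_c = 5783327.60 mm³.
x_c = 4887761.50/48726.44 = 100.31 mm; y_c = 5783327.60/48726.44 = 118.69 mm.

x_c = 100.31 mm, y_c = 118.69 mm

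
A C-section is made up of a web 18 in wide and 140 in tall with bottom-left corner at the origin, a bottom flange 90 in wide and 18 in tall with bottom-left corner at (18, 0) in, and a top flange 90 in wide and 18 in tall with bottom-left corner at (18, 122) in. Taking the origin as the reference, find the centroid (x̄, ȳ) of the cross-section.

x̄ = 39.38 in, ȳ = 70.00 in

Part | A | x̄ᵢ | ȳᵢ | A·x̄ᵢ | A·ȳᵢ
web | 2520.00 | 9.00 | 70.00 | 22680.00 | 176400.00
bottom flange | 1620.00 | 63.00 | 9.00 | 102060.00 | 14580.00
top flange | 1620.00 | 63.00 | 131.00 | 102060.00 | 212220.00
Σ | 5760.00 |  |  | 226800.00 | 403200.00
x̄ = 226800.00 / 5760.00 = 39.38 in
ȳ = 403200.00 / 5760.00 = 70.00 in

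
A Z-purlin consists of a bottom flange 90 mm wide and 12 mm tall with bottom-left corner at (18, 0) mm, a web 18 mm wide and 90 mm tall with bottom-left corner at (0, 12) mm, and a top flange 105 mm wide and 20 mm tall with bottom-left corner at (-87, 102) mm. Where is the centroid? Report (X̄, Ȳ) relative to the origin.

X̄ = 2.12 mm, Ȳ = 69.59 mm

bottom flange: A = 90 × 12 = 1080.00, centroid at (63.00, 6.00).
web: A = 18 × 90 = 1620.00, centroid at (9.00, 57.00).
top flange: A = 105 × 20 = 2100.00, centroid at (-34.50, 112.00).
ΣA = 4800.00 mm²
ΣAX̄ = (1080.00)(63.00) + (1620.00)(9.00) + (2100.00)(-34.50) = 10170.00 mm³
ΣAȲ = (1080.00)(6.00) + (1620.00)(57.00) + (2100.00)(112.00) = 334020.00 mm³
X̄ = 10170.00 / 4800.00 = 2.12 mm
Ȳ = 334020.00 / 4800.00 = 69.59 mm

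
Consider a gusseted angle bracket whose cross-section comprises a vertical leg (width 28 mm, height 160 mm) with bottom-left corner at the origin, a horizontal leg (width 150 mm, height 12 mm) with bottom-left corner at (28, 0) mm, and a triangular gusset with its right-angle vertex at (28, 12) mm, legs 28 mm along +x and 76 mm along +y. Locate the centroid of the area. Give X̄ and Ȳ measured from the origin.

X̄ = 39.19 mm, Ȳ = 55.68 mm

Part | A | x̄ᵢ | ȳᵢ | A·x̄ᵢ | A·ȳᵢ
vertical leg | 4480.00 | 14.00 | 80.00 | 62720.00 | 358400.00
horizontal leg | 1800.00 | 103.00 | 6.00 | 185400.00 | 10800.00
gusset | 1064.00 | 37.33 | 37.33 | 39722.67 | 39722.67
Σ | 7344.00 |  |  | 287842.67 | 408922.67
X̄ = 287842.67 / 7344.00 = 39.19 mm
Ȳ = 408922.67 / 7344.00 = 55.68 mm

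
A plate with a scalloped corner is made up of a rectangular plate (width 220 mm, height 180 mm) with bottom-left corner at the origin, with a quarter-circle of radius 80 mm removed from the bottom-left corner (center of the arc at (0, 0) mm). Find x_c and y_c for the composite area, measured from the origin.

x_c = 121.06 mm, y_c = 98.15 mm

plate: A = 220 × 180 = 39600.00, centroid at (110.00, 90.00).
removed quarter-circle: A = −¼π·80² = -5026.55, centroid at (33.95, 33.95).
ΣA = 34573.45 mm²
ΣAx_c = (39600.00)(110.00) + (-5026.55)(33.95) = 4185333.33 mm³
ΣAy_c = (39600.00)(90.00) + (-5026.55)(33.95) = 3393333.33 mm³
x_c = 4185333.33 / 34573.45 = 121.06 mm
y_c = 3393333.33 / 34573.45 = 98.15 mm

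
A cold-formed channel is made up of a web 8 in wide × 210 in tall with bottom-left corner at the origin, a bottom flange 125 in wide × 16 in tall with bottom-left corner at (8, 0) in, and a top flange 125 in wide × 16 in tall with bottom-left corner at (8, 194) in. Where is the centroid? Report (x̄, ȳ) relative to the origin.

Part | A | x̄ᵢ | ȳᵢ | A·x̄ᵢ | A·ȳᵢ
web | 1680.00 | 4.00 | 105.00 | 6720.00 | 176400.00
bottom flange | 2000.00 | 70.50 | 8.00 | 141000.00 | 16000.00
top flange | 2000.00 | 70.50 | 202.00 | 141000.00 | 404000.00
Σ | 5680.00 |  |  | 288720.00 | 596400.00
x̄ = 288720.00 / 5680.00 = 50.83 in
ȳ = 596400.00 / 5680.00 = 105.00 in

x̄ = 50.83 in, ȳ = 105.00 in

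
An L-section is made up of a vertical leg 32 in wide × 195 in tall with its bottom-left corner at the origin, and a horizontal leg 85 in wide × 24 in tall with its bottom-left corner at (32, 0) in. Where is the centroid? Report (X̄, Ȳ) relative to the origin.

Part | A | x̄ᵢ | ȳᵢ | A·x̄ᵢ | A·ȳᵢ
vertical leg | 6240.00 | 16.00 | 97.50 | 99840.00 | 608400.00
horizontal leg | 2040.00 | 74.50 | 12.00 | 151980.00 | 24480.00
Σ | 8280.00 |  |  | 251820.00 | 632880.00
X̄ = 251820.00 / 8280.00 = 30.41 in
Ȳ = 632880.00 / 8280.00 = 76.43 in

X̄ = 30.41 in, Ȳ = 76.43 in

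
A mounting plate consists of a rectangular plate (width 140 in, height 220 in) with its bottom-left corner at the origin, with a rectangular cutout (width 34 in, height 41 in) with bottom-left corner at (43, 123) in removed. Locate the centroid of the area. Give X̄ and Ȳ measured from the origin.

X̄ = 70.47 in, Ȳ = 108.41 in

plate: A = 140 × 220 = 30800.00, centroid at (70.00, 110.00).
hole: A = −(34 × 41) = -1394.00, centroid at (60.00, 143.50).
ΣA = 29406.00 in²
ΣAX̄ = (30800.00)(70.00) + (-1394.00)(60.00) = 2072360.00 in³
ΣAȲ = (30800.00)(110.00) + (-1394.00)(143.50) = 3187961.00 in³
X̄ = 2072360.00 / 29406.00 = 70.47 in
Ȳ = 3187961.00 / 29406.00 = 108.41 in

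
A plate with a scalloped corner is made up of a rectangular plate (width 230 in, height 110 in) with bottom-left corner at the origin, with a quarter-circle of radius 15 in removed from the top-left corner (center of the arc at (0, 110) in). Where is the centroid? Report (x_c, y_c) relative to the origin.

plate: A = 230 × 110 = 25300.00, centroid at (115.00, 55.00).
removed quarter-circle: A = −¼π·15² = -176.71, centroid at (6.37, 103.63).
ΣA = 25123.29 in²
ΣAx_c = (25300.00)(115.00) + (-176.71)(6.37) = 2908375.00 in³
ΣAy_c = (25300.00)(55.00) + (-176.71)(103.63) = 1373186.40 in³
x_c = 2908375.00 / 25123.29 = 115.76 in
y_c = 1373186.40 / 25123.29 = 54.66 in

x_c = 115.76 in, y_c = 54.66 in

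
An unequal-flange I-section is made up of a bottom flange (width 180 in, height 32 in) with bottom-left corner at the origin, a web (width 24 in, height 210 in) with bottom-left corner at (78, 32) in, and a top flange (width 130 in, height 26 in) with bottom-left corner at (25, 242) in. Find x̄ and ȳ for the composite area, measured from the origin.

x̄ = 90.00 in, ȳ = 115.98 in

Part | A | x̄ᵢ | ȳᵢ | A·x̄ᵢ | A·ȳᵢ
bottom flange | 5760.00 | 90.00 | 16.00 | 518400.00 | 92160.00
web | 5040.00 | 90.00 | 137.00 | 453600.00 | 690480.00
top flange | 3380.00 | 90.00 | 255.00 | 304200.00 | 861900.00
Σ | 14180.00 |  |  | 1276200.00 | 1644540.00
x̄ = 1276200.00 / 14180.00 = 90.00 in
ȳ = 1644540.00 / 14180.00 = 115.98 in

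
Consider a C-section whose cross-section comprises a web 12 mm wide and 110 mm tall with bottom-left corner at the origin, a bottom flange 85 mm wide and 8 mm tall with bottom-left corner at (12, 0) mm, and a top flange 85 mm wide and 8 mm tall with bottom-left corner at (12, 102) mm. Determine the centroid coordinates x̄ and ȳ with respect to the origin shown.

web: A = 12 × 110 = 1320.00, centroid at (6.00, 55.00).
bottom flange: A = 85 × 8 = 680.00, centroid at (54.50, 4.00).
top flange: A = 85 × 8 = 680.00, centroid at (54.50, 106.00).
ΣA = 2680.00 mm², ΣAx̄ = 82040.00 mm³, ΣAȳ = 147400.00 mm³.
x̄ = 82040.00/2680.00 = 30.61 mm; ȳ = 147400.00/2680.00 = 55.00 mm.

x̄ = 30.61 mm, ȳ = 55.00 mm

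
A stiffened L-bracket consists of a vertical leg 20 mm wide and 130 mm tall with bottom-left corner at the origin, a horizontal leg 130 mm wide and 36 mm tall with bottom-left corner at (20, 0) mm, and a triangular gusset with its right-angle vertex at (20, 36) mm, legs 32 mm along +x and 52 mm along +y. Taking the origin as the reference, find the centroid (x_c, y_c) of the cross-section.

x_c = 55.39 mm, y_c = 36.69 mm

Part | A | x̄ᵢ | ȳᵢ | A·x̄ᵢ | A·ȳᵢ
vertical leg | 2600.00 | 10.00 | 65.00 | 26000.00 | 169000.00
horizontal leg | 4680.00 | 85.00 | 18.00 | 397800.00 | 84240.00
gusset | 832.00 | 30.67 | 53.33 | 25514.67 | 44373.33
Σ | 8112.00 |  |  | 449314.67 | 297613.33
x_c = 449314.67 / 8112.00 = 55.39 mm
y_c = 297613.33 / 8112.00 = 36.69 mm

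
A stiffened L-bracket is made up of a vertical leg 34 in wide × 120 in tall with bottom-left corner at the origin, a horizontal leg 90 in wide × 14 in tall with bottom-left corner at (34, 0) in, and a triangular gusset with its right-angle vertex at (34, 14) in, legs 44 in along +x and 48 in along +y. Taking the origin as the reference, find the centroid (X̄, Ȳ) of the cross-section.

X̄ = 34.44 in, Ȳ = 44.61 in

vertical leg: A = 34 × 120 = 4080.00, centroid at (17.00, 60.00).
horizontal leg: A = 90 × 14 = 1260.00, centroid at (79.00, 7.00).
gusset: A = ½·44·48 = 1056.00, centroid at (48.67, 30.00).
ΣA = 6396.00 in²
ΣAX̄ = (4080.00)(17.00) + (1260.00)(79.00) + (1056.00)(48.67) = 220292.00 in³
ΣAȲ = (4080.00)(60.00) + (1260.00)(7.00) + (1056.00)(30.00) = 285300.00 in³
X̄ = 220292.00 / 6396.00 = 34.44 in
Ȳ = 285300.00 / 6396.00 = 44.61 in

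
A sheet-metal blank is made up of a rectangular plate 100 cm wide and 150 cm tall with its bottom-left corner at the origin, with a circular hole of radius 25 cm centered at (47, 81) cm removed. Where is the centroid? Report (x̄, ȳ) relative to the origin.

x̄ = 50.45 cm, ȳ = 74.10 cm

Part | A | x̄ᵢ | ȳᵢ | A·x̄ᵢ | A·ȳᵢ
plate | 15000.00 | 50.00 | 75.00 | 750000.00 | 1125000.00
hole | -1963.50 | 47.00 | 81.00 | -92284.28 | -159043.13
Σ | 13036.50 |  |  | 657715.72 | 965956.87
x̄ = 657715.72 / 13036.50 = 50.45 cm
ȳ = 965956.87 / 13036.50 = 74.10 cm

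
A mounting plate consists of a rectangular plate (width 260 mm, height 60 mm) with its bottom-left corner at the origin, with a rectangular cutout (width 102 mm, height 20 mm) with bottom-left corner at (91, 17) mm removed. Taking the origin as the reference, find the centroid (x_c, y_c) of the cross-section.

plate: A = 260 × 60 = 15600.00, centroid at (130.00, 30.00).
hole: A = −(102 × 20) = -2040.00, centroid at (142.00, 27.00).
ΣA = 13560.00 mm², ΣAx_c = 1738320.00 mm³, ΣAy_c = 412920.00 mm³.
x_c = 1738320.00/13560.00 = 128.19 mm; y_c = 412920.00/13560.00 = 30.45 mm.

x_c = 128.19 mm, y_c = 30.45 mm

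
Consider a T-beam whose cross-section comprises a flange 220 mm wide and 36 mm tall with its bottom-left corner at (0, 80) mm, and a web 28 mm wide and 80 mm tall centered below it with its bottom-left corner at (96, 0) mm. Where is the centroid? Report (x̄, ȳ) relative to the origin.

web: A = 28 × 80 = 2240.00, centroid at (110.00, 40.00).
flange: A = 220 × 36 = 7920.00, centroid at (110.00, 98.00).
ΣA = 10160.00 mm²
ΣAx̄ = (2240.00)(110.00) + (7920.00)(110.00) = 1117600.00 mm³
ΣAȳ = (2240.00)(40.00) + (7920.00)(98.00) = 865760.00 mm³
x̄ = 1117600.00 / 10160.00 = 110.00 mm
ȳ = 865760.00 / 10160.00 = 85.21 mm

x̄ = 110.00 mm, ȳ = 85.21 mm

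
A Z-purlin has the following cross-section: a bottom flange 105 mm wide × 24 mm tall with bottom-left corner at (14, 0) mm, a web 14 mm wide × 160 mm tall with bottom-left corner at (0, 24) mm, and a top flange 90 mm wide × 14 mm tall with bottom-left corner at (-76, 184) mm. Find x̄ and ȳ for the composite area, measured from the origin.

x̄ = 23.95 mm, ȳ = 83.70 mm

Part | A | x̄ᵢ | ȳᵢ | A·x̄ᵢ | A·ȳᵢ
bottom flange | 2520.00 | 66.50 | 12.00 | 167580.00 | 30240.00
web | 2240.00 | 7.00 | 104.00 | 15680.00 | 232960.00
top flange | 1260.00 | -31.00 | 191.00 | -39060.00 | 240660.00
Σ | 6020.00 |  |  | 144200.00 | 503860.00
x̄ = 144200.00 / 6020.00 = 23.95 mm
ȳ = 503860.00 / 6020.00 = 83.70 mm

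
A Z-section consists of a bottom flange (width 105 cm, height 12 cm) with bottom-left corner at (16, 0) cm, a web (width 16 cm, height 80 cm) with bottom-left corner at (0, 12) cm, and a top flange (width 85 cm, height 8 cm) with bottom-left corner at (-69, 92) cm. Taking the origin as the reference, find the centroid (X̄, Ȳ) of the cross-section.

Part | A | x̄ᵢ | ȳᵢ | A·x̄ᵢ | A·ȳᵢ
bottom flange | 1260.00 | 68.50 | 6.00 | 86310.00 | 7560.00
web | 1280.00 | 8.00 | 52.00 | 10240.00 | 66560.00
top flange | 680.00 | -26.50 | 96.00 | -18020.00 | 65280.00
Σ | 3220.00 |  |  | 78530.00 | 139400.00
X̄ = 78530.00 / 3220.00 = 24.39 cm
Ȳ = 139400.00 / 3220.00 = 43.29 cm

X̄ = 24.39 cm, Ȳ = 43.29 cm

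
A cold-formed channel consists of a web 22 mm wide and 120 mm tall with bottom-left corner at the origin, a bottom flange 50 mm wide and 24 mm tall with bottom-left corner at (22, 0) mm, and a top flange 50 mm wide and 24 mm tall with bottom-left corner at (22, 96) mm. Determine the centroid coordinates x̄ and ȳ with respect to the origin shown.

Part | A | x̄ᵢ | ȳᵢ | A·x̄ᵢ | A·ȳᵢ
web | 2640.00 | 11.00 | 60.00 | 29040.00 | 158400.00
bottom flange | 1200.00 | 47.00 | 12.00 | 56400.00 | 14400.00
top flange | 1200.00 | 47.00 | 108.00 | 56400.00 | 129600.00
Σ | 5040.00 |  |  | 141840.00 | 302400.00
x̄ = 141840.00 / 5040.00 = 28.14 mm
ȳ = 302400.00 / 5040.00 = 60.00 mm

x̄ = 28.14 mm, ȳ = 60.00 mm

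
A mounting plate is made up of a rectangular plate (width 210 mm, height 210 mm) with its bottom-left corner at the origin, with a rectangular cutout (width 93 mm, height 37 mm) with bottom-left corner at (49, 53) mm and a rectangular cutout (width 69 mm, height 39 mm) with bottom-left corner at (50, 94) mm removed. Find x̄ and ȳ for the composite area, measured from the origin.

x̄ = 107.31 mm, ȳ = 107.43 mm

plate: A = 210 × 210 = 44100.00, centroid at (105.00, 105.00).
hole 1: A = −(93 × 37) = -3441.00, centroid at (95.50, 71.50).
hole 2: A = −(69 × 39) = -2691.00, centroid at (84.50, 113.50).
ΣA = 37968.00 mm², ΣAx̄ = 4074495.00 mm³, ΣAȳ = 4079040.00 mm³.
x̄ = 4074495.00/37968.00 = 107.31 mm; ȳ = 4079040.00/37968.00 = 107.43 mm.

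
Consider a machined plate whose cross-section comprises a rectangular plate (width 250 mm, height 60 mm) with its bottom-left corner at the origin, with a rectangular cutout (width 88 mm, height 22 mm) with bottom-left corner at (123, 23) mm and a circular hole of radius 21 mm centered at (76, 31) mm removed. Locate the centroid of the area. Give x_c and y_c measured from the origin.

x_c = 123.85 mm, y_c = 29.22 mm

plate: A = 250 × 60 = 15000.00, centroid at (125.00, 30.00).
hole 1: A = −(88 × 22) = -1936.00, centroid at (167.00, 34.00).
hole 2: A = −π·21² = -1385.44, centroid at (76.00, 31.00).
ΣA = 11678.56 mm², ΣAx_c = 1446394.38 mm³, ΣAy_c = 341227.29 mm³.
x_c = 1446394.38/11678.56 = 123.85 mm; y_c = 341227.29/11678.56 = 29.22 mm.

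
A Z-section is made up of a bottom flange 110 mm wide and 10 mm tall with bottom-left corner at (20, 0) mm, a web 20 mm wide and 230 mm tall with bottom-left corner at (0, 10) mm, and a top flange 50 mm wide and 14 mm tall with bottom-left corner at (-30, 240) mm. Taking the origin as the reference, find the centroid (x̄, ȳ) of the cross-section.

x̄ = 19.53 mm, ȳ = 117.72 mm

bottom flange: A = 110 × 10 = 1100.00, centroid at (75.00, 5.00).
web: A = 20 × 230 = 4600.00, centroid at (10.00, 125.00).
top flange: A = 50 × 14 = 700.00, centroid at (-5.00, 247.00).
ΣA = 6400.00 mm², ΣAx̄ = 125000.00 mm³, ΣAȳ = 753400.00 mm³.
x̄ = 125000.00/6400.00 = 19.53 mm; ȳ = 753400.00/6400.00 = 117.72 mm.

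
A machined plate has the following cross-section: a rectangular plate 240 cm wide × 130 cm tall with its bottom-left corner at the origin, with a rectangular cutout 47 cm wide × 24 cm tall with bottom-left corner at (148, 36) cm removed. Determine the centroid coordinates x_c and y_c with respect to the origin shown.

Part | A | x̄ᵢ | ȳᵢ | A·x̄ᵢ | A·ȳᵢ
plate | 31200.00 | 120.00 | 65.00 | 3744000.00 | 2028000.00
hole | -1128.00 | 171.50 | 48.00 | -193452.00 | -54144.00
Σ | 30072.00 |  |  | 3550548.00 | 1973856.00
x_c = 3550548.00 / 30072.00 = 118.07 cm
y_c = 1973856.00 / 30072.00 = 65.64 cm

x_c = 118.07 cm, y_c = 65.64 cm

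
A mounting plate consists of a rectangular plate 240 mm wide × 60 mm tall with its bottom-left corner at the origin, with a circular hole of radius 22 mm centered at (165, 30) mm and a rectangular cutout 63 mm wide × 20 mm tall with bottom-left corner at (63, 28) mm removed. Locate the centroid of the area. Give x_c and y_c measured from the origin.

x_c = 116.88 mm, y_c = 29.13 mm

plate: A = 240 × 60 = 14400.00, centroid at (120.00, 30.00).
hole 1: A = −π·22² = -1520.53, centroid at (165.00, 30.00).
hole 2: A = −(63 × 20) = -1260.00, centroid at (94.50, 38.00).
ΣA = 11619.47 mm²
ΣAx_c = (14400.00)(120.00) + (-1520.53)(165.00) + (-1260.00)(94.50) = 1358042.41 mm³
ΣAy_c = (14400.00)(30.00) + (-1520.53)(30.00) + (-1260.00)(38.00) = 338504.07 mm³
x_c = 1358042.41 / 11619.47 = 116.88 mm
y_c = 338504.07 / 11619.47 = 29.13 mm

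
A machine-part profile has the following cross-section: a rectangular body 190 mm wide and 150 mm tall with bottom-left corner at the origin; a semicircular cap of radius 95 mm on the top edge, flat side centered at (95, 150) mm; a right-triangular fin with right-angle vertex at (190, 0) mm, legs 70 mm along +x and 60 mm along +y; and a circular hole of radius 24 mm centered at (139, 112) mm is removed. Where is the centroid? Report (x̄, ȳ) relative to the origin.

rectangular body: A = 190 × 150 = 28500.00, centroid at (95.00, 75.00).
semicircular top: A = ½π·95² = 14176.44, centroid at (95.00, 190.32).
triangular fin: A = ½·70·60 = 2100.00, centroid at (213.33, 20.00).
hole: A = −π·24² = -1809.56, centroid at (139.00, 112.00).
ΣA = 42966.88 mm²
ΣAx̄ = (28500.00)(95.00) + (14176.44)(95.00) + (2100.00)(213.33) + (-1809.56)(139.00) = 4250733.03 mm³
ΣAȳ = (28500.00)(75.00) + (14176.44)(190.32) + (2100.00)(20.00) + (-1809.56)(112.00) = 4674878.44 mm³
x̄ = 4250733.03 / 42966.88 = 98.93 mm
ȳ = 4674878.44 / 42966.88 = 108.80 mm

x̄ = 98.93 mm, ȳ = 108.80 mm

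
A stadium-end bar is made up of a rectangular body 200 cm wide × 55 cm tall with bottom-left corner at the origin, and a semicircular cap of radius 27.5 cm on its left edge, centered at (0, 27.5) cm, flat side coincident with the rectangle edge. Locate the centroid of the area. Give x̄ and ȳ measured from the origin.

x̄ = 89.12 cm, ȳ = 27.50 cm

rectangular body: A = 200 × 55 = 11000.00, centroid at (100.00, 27.50).
semicircular end: A = ½π·27.5² = 1187.91, centroid at (-11.67, 27.50).
ΣA = 12187.91 cm²
ΣAx̄ = (11000.00)(100.00) + (1187.91)(-11.67) = 1086135.42 cm³
ΣAȳ = (11000.00)(27.50) + (1187.91)(27.50) = 335167.65 cm³
x̄ = 1086135.42 / 12187.91 = 89.12 cm
ȳ = 335167.65 / 12187.91 = 27.50 cm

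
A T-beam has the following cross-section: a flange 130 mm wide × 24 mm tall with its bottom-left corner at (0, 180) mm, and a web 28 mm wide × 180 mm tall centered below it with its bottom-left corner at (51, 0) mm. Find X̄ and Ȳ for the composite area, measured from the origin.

X̄ = 65.00 mm, Ȳ = 129.00 mm

web: A = 28 × 180 = 5040.00, centroid at (65.00, 90.00).
flange: A = 130 × 24 = 3120.00, centroid at (65.00, 192.00).
ΣA = 8160.00 mm²
ΣAX̄ = (5040.00)(65.00) + (3120.00)(65.00) = 530400.00 mm³
ΣAȲ = (5040.00)(90.00) + (3120.00)(192.00) = 1052640.00 mm³
X̄ = 530400.00 / 8160.00 = 65.00 mm
Ȳ = 1052640.00 / 8160.00 = 129.00 mm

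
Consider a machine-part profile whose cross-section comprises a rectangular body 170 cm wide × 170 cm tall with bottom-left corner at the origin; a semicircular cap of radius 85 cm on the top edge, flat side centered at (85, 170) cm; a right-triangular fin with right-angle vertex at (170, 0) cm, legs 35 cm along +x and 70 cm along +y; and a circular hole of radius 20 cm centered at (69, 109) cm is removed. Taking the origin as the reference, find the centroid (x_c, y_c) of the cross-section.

x_c = 88.44 cm, y_c = 116.54 cm

rectangular body: A = 170 × 170 = 28900.00, centroid at (85.00, 85.00).
semicircular top: A = ½π·85² = 11349.00, centroid at (85.00, 206.08).
triangular fin: A = ½·35·70 = 1225.00, centroid at (181.67, 23.33).
hole: A = −π·20² = -1256.64, centroid at (69.00, 109.00).
ΣA = 40217.37 cm², ΣAx_c = 3556999.00 cm³, ΣAy_c = 4686857.15 cm³.
x_c = 3556999.00/40217.37 = 88.44 cm; y_c = 4686857.15/40217.37 = 116.54 cm.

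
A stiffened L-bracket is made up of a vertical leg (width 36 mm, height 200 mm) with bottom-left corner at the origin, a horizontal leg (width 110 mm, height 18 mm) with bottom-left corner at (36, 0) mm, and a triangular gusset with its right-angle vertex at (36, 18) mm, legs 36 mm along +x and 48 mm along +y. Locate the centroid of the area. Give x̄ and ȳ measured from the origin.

x̄ = 34.97 mm, ȳ = 76.38 mm

vertical leg: A = 36 × 200 = 7200.00, centroid at (18.00, 100.00).
horizontal leg: A = 110 × 18 = 1980.00, centroid at (91.00, 9.00).
gusset: A = ½·36·48 = 864.00, centroid at (48.00, 34.00).
ΣA = 10044.00 mm², ΣAx̄ = 351252.00 mm³, ΣAȳ = 767196.00 mm³.
x̄ = 351252.00/10044.00 = 34.97 mm; ȳ = 767196.00/10044.00 = 76.38 mm.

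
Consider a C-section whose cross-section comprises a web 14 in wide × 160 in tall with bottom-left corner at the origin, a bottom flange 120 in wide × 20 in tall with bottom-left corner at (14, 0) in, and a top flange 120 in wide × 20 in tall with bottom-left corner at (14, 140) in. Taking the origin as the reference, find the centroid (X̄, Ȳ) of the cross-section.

Part | A | x̄ᵢ | ȳᵢ | A·x̄ᵢ | A·ȳᵢ
web | 2240.00 | 7.00 | 80.00 | 15680.00 | 179200.00
bottom flange | 2400.00 | 74.00 | 10.00 | 177600.00 | 24000.00
top flange | 2400.00 | 74.00 | 150.00 | 177600.00 | 360000.00
Σ | 7040.00 |  |  | 370880.00 | 563200.00
X̄ = 370880.00 / 7040.00 = 52.68 in
Ȳ = 563200.00 / 7040.00 = 80.00 in

X̄ = 52.68 in, Ȳ = 80.00 in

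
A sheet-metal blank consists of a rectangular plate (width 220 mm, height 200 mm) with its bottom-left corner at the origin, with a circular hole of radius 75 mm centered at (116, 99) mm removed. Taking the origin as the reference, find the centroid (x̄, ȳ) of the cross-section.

plate: A = 220 × 200 = 44000.00, centroid at (110.00, 100.00).
hole: A = −π·75² = -17671.46, centroid at (116.00, 99.00).
ΣA = 26328.54 mm², ΣAx̄ = 2790110.79 mm³, ΣAȳ = 2650525.59 mm³.
x̄ = 2790110.79/26328.54 = 105.97 mm; ȳ = 2650525.59/26328.54 = 100.67 mm.

x̄ = 105.97 mm, ȳ = 100.67 mm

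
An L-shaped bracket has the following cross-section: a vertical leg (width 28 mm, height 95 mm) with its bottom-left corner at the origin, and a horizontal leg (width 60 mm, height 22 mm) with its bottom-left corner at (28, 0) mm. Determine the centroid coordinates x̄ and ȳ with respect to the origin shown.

x̄ = 28.59 mm, ȳ = 35.39 mm

vertical leg: A = 28 × 95 = 2660.00, centroid at (14.00, 47.50).
horizontal leg: A = 60 × 22 = 1320.00, centroid at (58.00, 11.00).
ΣA = 3980.00 mm², ΣAx̄ = 113800.00 mm³, ΣAȳ = 140870.00 mm³.
x̄ = 113800.00/3980.00 = 28.59 mm; ȳ = 140870.00/3980.00 = 35.39 mm.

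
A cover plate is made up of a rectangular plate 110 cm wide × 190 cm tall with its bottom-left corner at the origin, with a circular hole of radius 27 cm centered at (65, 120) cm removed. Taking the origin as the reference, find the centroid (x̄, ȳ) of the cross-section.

plate: A = 110 × 190 = 20900.00, centroid at (55.00, 95.00).
hole: A = −π·27² = -2290.22, centroid at (65.00, 120.00).
ΣA = 18609.78 cm²
ΣAx̄ = (20900.00)(55.00) + (-2290.22)(65.00) = 1000635.63 cm³
ΣAȳ = (20900.00)(95.00) + (-2290.22)(120.00) = 1710673.47 cm³
x̄ = 1000635.63 / 18609.78 = 53.77 cm
ȳ = 1710673.47 / 18609.78 = 91.92 cm

x̄ = 53.77 cm, ȳ = 91.92 cm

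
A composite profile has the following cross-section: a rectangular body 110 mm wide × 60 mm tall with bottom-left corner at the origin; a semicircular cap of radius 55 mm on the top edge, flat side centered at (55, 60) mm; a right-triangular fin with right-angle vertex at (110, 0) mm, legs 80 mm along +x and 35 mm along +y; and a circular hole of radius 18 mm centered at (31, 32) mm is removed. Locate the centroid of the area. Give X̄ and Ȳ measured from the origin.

X̄ = 66.83 mm, Ȳ = 49.24 mm

Part | A | x̄ᵢ | ȳᵢ | A·x̄ᵢ | A·ȳᵢ
rectangular body | 6600.00 | 55.00 | 30.00 | 363000.00 | 198000.00
semicircular top | 4751.66 | 55.00 | 83.34 | 261341.24 | 396016.20
triangular fin | 1400.00 | 136.67 | 11.67 | 191333.33 | 16333.33
hole | -1017.88 | 31.00 | 32.00 | -31554.16 | -32572.03
Σ | 11733.78 |  |  | 784120.42 | 577777.50
X̄ = 784120.42 / 11733.78 = 66.83 mm
Ȳ = 577777.50 / 11733.78 = 49.24 mm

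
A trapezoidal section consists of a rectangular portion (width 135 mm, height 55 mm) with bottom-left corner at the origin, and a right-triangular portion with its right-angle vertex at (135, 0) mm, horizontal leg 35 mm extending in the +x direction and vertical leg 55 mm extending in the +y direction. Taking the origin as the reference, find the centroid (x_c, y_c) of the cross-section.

rectangular portion: A = 135 × 55 = 7425.00, centroid at (67.50, 27.50).
triangular portion: A = ½·35·55 = 962.50, centroid at (146.67, 18.33).
ΣA = 8387.50 mm², ΣAx_c = 642354.17 mm³, ΣAy_c = 221833.33 mm³.
x_c = 642354.17/8387.50 = 76.58 mm; y_c = 221833.33/8387.50 = 26.45 mm.

x_c = 76.58 mm, y_c = 26.45 mm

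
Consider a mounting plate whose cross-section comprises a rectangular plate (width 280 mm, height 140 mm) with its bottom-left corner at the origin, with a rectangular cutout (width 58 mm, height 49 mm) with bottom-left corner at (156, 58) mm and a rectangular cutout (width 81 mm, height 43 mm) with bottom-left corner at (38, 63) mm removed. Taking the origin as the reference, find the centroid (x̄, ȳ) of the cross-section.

x̄ = 142.63 mm, ȳ = 67.38 mm

Part | A | x̄ᵢ | ȳᵢ | A·x̄ᵢ | A·ȳᵢ
plate | 39200.00 | 140.00 | 70.00 | 5488000.00 | 2744000.00
hole 1 | -2842.00 | 185.00 | 82.50 | -525770.00 | -234465.00
hole 2 | -3483.00 | 78.50 | 84.50 | -273415.50 | -294313.50
Σ | 32875.00 |  |  | 4688814.50 | 2215221.50
x̄ = 4688814.50 / 32875.00 = 142.63 mm
ȳ = 2215221.50 / 32875.00 = 67.38 mm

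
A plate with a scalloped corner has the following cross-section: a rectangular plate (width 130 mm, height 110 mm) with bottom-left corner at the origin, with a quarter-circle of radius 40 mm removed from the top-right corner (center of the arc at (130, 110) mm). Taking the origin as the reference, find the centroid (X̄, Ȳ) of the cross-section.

plate: A = 130 × 110 = 14300.00, centroid at (65.00, 55.00).
removed quarter-circle: A = −¼π·40² = -1256.64, centroid at (113.02, 93.02).
ΣA = 13043.36 mm², ΣAX̄ = 787470.52 mm³, ΣAȲ = 669603.26 mm³.
X̄ = 787470.52/13043.36 = 60.37 mm; Ȳ = 669603.26/13043.36 = 51.34 mm.

X̄ = 60.37 mm, Ȳ = 51.34 mm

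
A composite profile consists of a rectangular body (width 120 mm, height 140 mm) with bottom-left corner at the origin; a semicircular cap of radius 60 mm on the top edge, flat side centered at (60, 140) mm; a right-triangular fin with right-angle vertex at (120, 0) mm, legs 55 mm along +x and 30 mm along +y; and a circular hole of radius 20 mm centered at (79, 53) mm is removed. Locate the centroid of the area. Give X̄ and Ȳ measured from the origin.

X̄ = 61.85 mm, Ȳ = 93.23 mm

Part | A | x̄ᵢ | ȳᵢ | A·x̄ᵢ | A·ȳᵢ
rectangular body | 16800.00 | 60.00 | 70.00 | 1008000.00 | 1176000.00
semicircular top | 5654.87 | 60.00 | 165.46 | 339292.01 | 935681.35
triangular fin | 825.00 | 138.33 | 10.00 | 114125.00 | 8250.00
hole | -1256.64 | 79.00 | 53.00 | -99274.33 | -66601.76
Σ | 22023.23 |  |  | 1362142.68 | 2053329.58
X̄ = 1362142.68 / 22023.23 = 61.85 mm
Ȳ = 2053329.58 / 22023.23 = 93.23 mm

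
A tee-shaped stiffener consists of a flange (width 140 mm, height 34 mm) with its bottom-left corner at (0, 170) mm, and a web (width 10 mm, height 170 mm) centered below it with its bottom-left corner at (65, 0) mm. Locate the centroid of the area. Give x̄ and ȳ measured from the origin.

x̄ = 70.00 mm, ȳ = 160.16 mm

web: A = 10 × 170 = 1700.00, centroid at (70.00, 85.00).
flange: A = 140 × 34 = 4760.00, centroid at (70.00, 187.00).
ΣA = 6460.00 mm²
ΣAx̄ = (1700.00)(70.00) + (4760.00)(70.00) = 452200.00 mm³
ΣAȳ = (1700.00)(85.00) + (4760.00)(187.00) = 1034620.00 mm³
x̄ = 452200.00 / 6460.00 = 70.00 mm
ȳ = 1034620.00 / 6460.00 = 160.16 mm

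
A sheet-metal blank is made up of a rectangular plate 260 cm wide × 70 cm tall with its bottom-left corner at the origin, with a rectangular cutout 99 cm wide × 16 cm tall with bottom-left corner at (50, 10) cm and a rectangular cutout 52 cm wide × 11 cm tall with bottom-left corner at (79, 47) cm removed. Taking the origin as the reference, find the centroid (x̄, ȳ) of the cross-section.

x̄ = 133.90 cm, ȳ = 36.05 cm

plate: A = 260 × 70 = 18200.00, centroid at (130.00, 35.00).
hole 1: A = −(99 × 16) = -1584.00, centroid at (99.50, 18.00).
hole 2: A = −(52 × 11) = -572.00, centroid at (105.00, 52.50).
ΣA = 16044.00 cm², ΣAx̄ = 2148332.00 cm³, ΣAȳ = 578458.00 cm³.
x̄ = 2148332.00/16044.00 = 133.90 cm; ȳ = 578458.00/16044.00 = 36.05 cm.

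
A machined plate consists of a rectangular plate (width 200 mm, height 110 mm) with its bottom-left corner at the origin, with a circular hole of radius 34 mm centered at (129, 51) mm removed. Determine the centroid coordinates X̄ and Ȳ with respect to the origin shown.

Part | A | x̄ᵢ | ȳᵢ | A·x̄ᵢ | A·ȳᵢ
plate | 22000.00 | 100.00 | 55.00 | 2200000.00 | 1210000.00
hole | -3631.68 | 129.00 | 51.00 | -468486.86 | -185215.74
Σ | 18368.32 |  |  | 1731513.14 | 1024784.26
X̄ = 1731513.14 / 18368.32 = 94.27 mm
Ȳ = 1024784.26 / 18368.32 = 55.79 mm

X̄ = 94.27 mm, Ȳ = 55.79 mm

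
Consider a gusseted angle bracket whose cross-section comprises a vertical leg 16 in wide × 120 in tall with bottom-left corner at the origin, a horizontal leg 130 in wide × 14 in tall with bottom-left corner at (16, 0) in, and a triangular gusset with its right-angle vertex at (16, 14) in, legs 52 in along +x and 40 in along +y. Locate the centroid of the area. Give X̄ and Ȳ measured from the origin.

X̄ = 41.31 in, Ȳ = 32.71 in

vertical leg: A = 16 × 120 = 1920.00, centroid at (8.00, 60.00).
horizontal leg: A = 130 × 14 = 1820.00, centroid at (81.00, 7.00).
gusset: A = ½·52·40 = 1040.00, centroid at (33.33, 27.33).
ΣA = 4780.00 in²
ΣAX̄ = (1920.00)(8.00) + (1820.00)(81.00) + (1040.00)(33.33) = 197446.67 in³
ΣAȲ = (1920.00)(60.00) + (1820.00)(7.00) + (1040.00)(27.33) = 156366.67 in³
X̄ = 197446.67 / 4780.00 = 41.31 in
Ȳ = 156366.67 / 4780.00 = 32.71 in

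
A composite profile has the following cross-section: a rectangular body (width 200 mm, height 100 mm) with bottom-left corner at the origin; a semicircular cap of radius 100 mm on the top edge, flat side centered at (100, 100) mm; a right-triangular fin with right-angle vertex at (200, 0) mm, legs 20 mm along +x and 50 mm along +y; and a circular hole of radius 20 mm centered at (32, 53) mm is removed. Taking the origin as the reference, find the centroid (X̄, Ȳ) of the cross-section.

Part | A | x̄ᵢ | ȳᵢ | A·x̄ᵢ | A·ȳᵢ
rectangular body | 20000.00 | 100.00 | 50.00 | 2000000.00 | 1000000.00
semicircular top | 15707.96 | 100.00 | 142.44 | 1570796.33 | 2237462.99
triangular fin | 500.00 | 206.67 | 16.67 | 103333.33 | 8333.33
hole | -1256.64 | 32.00 | 53.00 | -40212.39 | -66601.76
Σ | 34951.33 |  |  | 3633917.27 | 3179194.56
X̄ = 3633917.27 / 34951.33 = 103.97 mm
Ȳ = 3179194.56 / 34951.33 = 90.96 mm

X̄ = 103.97 mm, Ȳ = 90.96 mm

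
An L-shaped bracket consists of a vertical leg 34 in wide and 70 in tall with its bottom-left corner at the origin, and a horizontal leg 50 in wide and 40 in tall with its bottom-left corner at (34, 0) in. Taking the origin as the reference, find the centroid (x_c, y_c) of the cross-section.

vertical leg: A = 34 × 70 = 2380.00, centroid at (17.00, 35.00).
horizontal leg: A = 50 × 40 = 2000.00, centroid at (59.00, 20.00).
ΣA = 4380.00 in²
ΣAx_c = (2380.00)(17.00) + (2000.00)(59.00) = 158460.00 in³
ΣAy_c = (2380.00)(35.00) + (2000.00)(20.00) = 123300.00 in³
x_c = 158460.00 / 4380.00 = 36.18 in
y_c = 123300.00 / 4380.00 = 28.15 in

x_c = 36.18 in, y_c = 28.15 in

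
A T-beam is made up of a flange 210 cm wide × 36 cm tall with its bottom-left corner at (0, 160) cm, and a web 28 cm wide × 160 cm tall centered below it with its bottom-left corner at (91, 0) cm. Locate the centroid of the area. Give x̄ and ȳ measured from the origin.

x̄ = 105.00 cm, ȳ = 141.53 cm

web: A = 28 × 160 = 4480.00, centroid at (105.00, 80.00).
flange: A = 210 × 36 = 7560.00, centroid at (105.00, 178.00).
ΣA = 12040.00 cm²
ΣAx̄ = (4480.00)(105.00) + (7560.00)(105.00) = 1264200.00 cm³
ΣAȳ = (4480.00)(80.00) + (7560.00)(178.00) = 1704080.00 cm³
x̄ = 1264200.00 / 12040.00 = 105.00 cm
ȳ = 1704080.00 / 12040.00 = 141.53 cm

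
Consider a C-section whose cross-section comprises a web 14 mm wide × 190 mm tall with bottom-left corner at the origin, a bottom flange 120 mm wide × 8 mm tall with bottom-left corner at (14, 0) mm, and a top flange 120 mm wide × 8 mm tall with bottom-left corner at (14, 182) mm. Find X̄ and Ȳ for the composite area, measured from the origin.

X̄ = 35.09 mm, Ȳ = 95.00 mm

web: A = 14 × 190 = 2660.00, centroid at (7.00, 95.00).
bottom flange: A = 120 × 8 = 960.00, centroid at (74.00, 4.00).
top flange: A = 120 × 8 = 960.00, centroid at (74.00, 186.00).
ΣA = 4580.00 mm²
ΣAX̄ = (2660.00)(7.00) + (960.00)(74.00) + (960.00)(74.00) = 160700.00 mm³
ΣAȲ = (2660.00)(95.00) + (960.00)(4.00) + (960.00)(186.00) = 435100.00 mm³
X̄ = 160700.00 / 4580.00 = 35.09 mm
Ȳ = 435100.00 / 4580.00 = 95.00 mm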